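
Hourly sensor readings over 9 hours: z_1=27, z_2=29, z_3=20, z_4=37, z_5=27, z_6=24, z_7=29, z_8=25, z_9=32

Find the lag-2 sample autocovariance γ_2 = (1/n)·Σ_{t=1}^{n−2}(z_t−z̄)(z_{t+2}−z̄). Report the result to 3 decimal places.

0.359

Mean z̄ = (27 + 29 + 20 + 37 + 27 + 24 + 29 + 25 + 32)/9 = 27.7778
Σ_{t=1}^{7}(z_t−z̄)(z_{t+2}−z̄) = 3.2346
γ_2 = 3.2346 / 9 = 0.359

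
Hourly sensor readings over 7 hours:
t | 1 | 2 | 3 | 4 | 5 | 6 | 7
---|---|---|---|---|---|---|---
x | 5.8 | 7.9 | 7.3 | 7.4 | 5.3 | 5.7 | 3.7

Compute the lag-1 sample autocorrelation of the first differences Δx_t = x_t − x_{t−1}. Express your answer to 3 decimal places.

-0.322

First differences Δx: 2.1, -0.6, 0.1, -2.1, 0.4, -2.0
Mean of differences = -0.3500
Numerator Σ(Δx_t−Δx̄)(Δx_{t+1}−Δx̄) = -4.0625
Denominator Σ(Δx_t−Δx̄)² = 12.6150
r_1(Δx) = -4.0625 / 12.6150 = -0.322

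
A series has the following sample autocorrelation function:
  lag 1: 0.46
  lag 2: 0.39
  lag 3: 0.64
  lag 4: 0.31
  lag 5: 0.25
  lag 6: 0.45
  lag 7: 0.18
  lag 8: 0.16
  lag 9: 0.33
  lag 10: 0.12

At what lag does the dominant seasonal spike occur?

The largest autocorrelation is r_3 = 0.64; the remaining lags stay at or below 0.46. The elevated value at lag 1 (0.46), dropping to 0.39 at lag 2, reflects decaying short-term dependence rather than seasonality.
The dominant spike at lag 3 indicates a seasonal period of 3.

3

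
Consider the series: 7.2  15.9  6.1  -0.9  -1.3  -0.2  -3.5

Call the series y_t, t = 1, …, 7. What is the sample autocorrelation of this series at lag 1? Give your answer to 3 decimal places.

Mean ȳ = (7.2 + 15.9 + 6.1 − 0.9 − 1.3 − 0.2 − 3.5)/7 = 3.3286
Deviations from mean: 3.8714, 12.5714, 2.7714, -4.2286, -4.6286, -3.5286, -6.8286
Numerator Σ_{t=1}^{6}(y_t−ȳ)(y_{t+1}−ȳ) = 131.7906
Denominator Σ(y_t−ȳ)² = 279.0943
r_1 = 131.7906 / 279.0943 = 0.472

0.472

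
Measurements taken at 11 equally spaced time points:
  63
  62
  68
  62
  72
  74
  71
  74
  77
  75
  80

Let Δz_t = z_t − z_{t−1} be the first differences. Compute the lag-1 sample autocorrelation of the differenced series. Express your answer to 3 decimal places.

-0.632

First differences Δz: -1, 6, -6, 10, 2, -3, 3, 3, -2, 5
Mean of differences = 1.7000
Numerator Σ(Δz_t−Δz̄)(Δz_{t+1}−Δz̄) = -128.9900
Denominator Σ(Δz_t−Δz̄)² = 204.1000
r_1(Δz) = -128.9900 / 204.1000 = -0.632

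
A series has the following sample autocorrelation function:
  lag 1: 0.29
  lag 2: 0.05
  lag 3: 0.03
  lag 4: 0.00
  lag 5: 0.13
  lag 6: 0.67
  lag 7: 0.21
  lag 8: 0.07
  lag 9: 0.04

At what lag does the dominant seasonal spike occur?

6

The largest autocorrelation is r_6 = 0.67; the remaining lags stay at or below 0.29. The elevated value at lag 1 (0.29), dropping to 0.05 at lag 2, reflects decaying short-term dependence rather than seasonality.
The dominant spike at lag 6 indicates a seasonal period of 6.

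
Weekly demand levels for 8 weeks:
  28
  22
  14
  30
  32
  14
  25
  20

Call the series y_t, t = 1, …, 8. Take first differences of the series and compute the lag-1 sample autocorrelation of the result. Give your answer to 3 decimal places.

-0.408

First differences Δy: -6, -8, 16, 2, -18, 11, -5
Mean of differences = -1.1429
Numerator Σ(Δy_t−Δȳ)(Δy_{t+1}−Δȳ) = -334.8776
Denominator Σ(Δy_t−Δȳ)² = 820.8571
r_1(Δy) = -334.8776 / 820.8571 = -0.408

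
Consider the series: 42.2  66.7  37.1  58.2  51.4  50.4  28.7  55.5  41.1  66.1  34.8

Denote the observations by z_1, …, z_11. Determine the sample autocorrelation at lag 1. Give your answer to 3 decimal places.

-0.623

Mean z̄ = (42.2 + 66.7 + 37.1 + 58.2 + 51.4 + 50.4 + 28.7 + 55.5 + 41.1 + 66.1 + 34.8)/11 = 48.3818
Numerator Σ_{t=1}^{10}(z_t−z̄)(z_{t+1}−z̄) = -996.2640
Denominator Σ(z_t−z̄)² = 1600.0964
r_1 = -996.2640 / 1600.0964 = -0.623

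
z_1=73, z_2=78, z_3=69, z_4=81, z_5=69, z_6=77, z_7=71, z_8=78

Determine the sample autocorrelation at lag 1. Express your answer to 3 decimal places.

Mean z̄ = (73 + 78 + 69 + 81 + 69 + 77 + 71 + 78)/8 = 74.5000
Σ(z_t−z̄)(z_{t+1}−z̄) = (-5.2500) + (-19.2500) + (-35.7500) + (-35.7500) + (-13.7500) + (-8.7500) + (-12.2500) = -130.7500
Denominator Σ(z_t−z̄)² = 148.0000
r_1 = -130.7500 / 148.0000 = -0.883

-0.883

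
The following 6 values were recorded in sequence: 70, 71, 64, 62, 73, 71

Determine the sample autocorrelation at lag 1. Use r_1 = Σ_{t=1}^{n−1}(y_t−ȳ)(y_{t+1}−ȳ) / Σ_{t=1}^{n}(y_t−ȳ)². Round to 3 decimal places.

0.038

Mean ȳ = (70 + 71 + 64 + 62 + 73 + 71)/6 = 68.5000
Deviations from mean: 1.5000, 2.5000, -4.5000, -6.5000, 4.5000, 2.5000
Σ(y_t−ȳ)(y_{t+1}−ȳ) = (3.7500) + (-11.2500) + (29.2500) + (-29.2500) + (11.2500) = 3.7500
Denominator Σ(y_t−ȳ)² = 97.5000
r_1 = 3.7500 / 97.5000 = 0.038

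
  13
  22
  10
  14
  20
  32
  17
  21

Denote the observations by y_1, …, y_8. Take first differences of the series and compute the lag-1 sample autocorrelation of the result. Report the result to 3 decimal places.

First differences Δy: 9, -12, 4, 6, 12, -15, 4
Mean of differences = 1.1429
Numerator Σ(Δy_t−Δȳ)(Δy_{t+1}−Δȳ) = -295.5918
Denominator Σ(Δy_t−Δȳ)² = 652.8571
r_1(Δy) = -295.5918 / 652.8571 = -0.453

-0.453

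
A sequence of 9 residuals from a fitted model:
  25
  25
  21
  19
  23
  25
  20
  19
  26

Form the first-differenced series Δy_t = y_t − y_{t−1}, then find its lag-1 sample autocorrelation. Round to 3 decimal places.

First differences Δy: 0, -4, -2, 4, 2, -5, -1, 7
Mean of differences = 0.1250
Numerator Σ(Δy_t−Δȳ)(Δy_{t+1}−Δȳ) = -3.2656
Denominator Σ(Δy_t−Δȳ)² = 114.8750
r_1(Δy) = -3.2656 / 114.8750 = -0.028

-0.028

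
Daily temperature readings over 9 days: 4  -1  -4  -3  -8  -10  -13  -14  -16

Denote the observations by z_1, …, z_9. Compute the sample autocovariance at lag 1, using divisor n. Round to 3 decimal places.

Mean z̄ = (4 − 1 − 4 − 3 − 8 − 10 − 13 − 14 − 16)/9 = -7.2222
Σ_{t=1}^{8}(z_t−z̄)(z_{t+1}−z̄) = 217.0617
γ_1 = 217.0617 / 9 = 24.118

24.118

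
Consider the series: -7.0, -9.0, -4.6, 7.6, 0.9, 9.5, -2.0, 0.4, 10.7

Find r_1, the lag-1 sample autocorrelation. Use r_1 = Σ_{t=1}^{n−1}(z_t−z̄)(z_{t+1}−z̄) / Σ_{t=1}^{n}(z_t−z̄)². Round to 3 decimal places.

0.161

Mean z̄ = (-7.0 − 9.0 − 4.6 + 7.6 + 0.9 + 9.5 − 2.0 + 0.4 + 10.7)/9 = 0.7222
Numerator Σ_{t=1}^{8}(z_t−z̄)(z_{t+1}−z̄) = 66.7662
Denominator Σ(z_t−z̄)² = 413.9356
r_1 = 66.7662 / 413.9356 = 0.161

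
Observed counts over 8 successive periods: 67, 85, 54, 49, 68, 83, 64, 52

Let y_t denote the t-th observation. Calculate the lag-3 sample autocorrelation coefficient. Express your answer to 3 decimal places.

-0.148

Mean ȳ = (67 + 85 + 54 + 49 + 68 + 83 + 64 + 52)/8 = 65.2500
Deviations from mean: 1.7500, 19.7500, -11.2500, -16.2500, 2.7500, 17.7500, -1.2500, -13.2500
Numerator Σ_{t=1}^{5}(y_t−ȳ)(y_{t+3}−ȳ) = -189.9375
Denominator Σ(y_t−ȳ)² = 1283.5000
r_3 = -189.9375 / 1283.5000 = -0.148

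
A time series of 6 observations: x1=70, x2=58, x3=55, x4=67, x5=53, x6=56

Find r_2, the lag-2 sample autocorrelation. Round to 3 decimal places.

Mean x̄ = (70 + 58 + 55 + 67 + 53 + 56)/6 = 59.8333
Deviations from mean: 10.1667, -1.8333, -4.8333, 7.1667, -6.8333, -3.8333
Σ(x_t−x̄)(x_{t+2}−x̄) = (-49.1389) + (-13.1389) + (33.0278) + (-27.4722) = -56.7222
Denominator Σ(x_t−x̄)² = 242.8333
r_2 = -56.7222 / 242.8333 = -0.234

-0.234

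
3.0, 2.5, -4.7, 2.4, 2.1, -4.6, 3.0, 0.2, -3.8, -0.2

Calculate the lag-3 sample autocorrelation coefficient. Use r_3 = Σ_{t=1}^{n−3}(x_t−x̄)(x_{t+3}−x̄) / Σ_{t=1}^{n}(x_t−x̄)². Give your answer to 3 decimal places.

0.636

Mean x̄ = (3.0 + 2.5 − 4.7 + 2.4 + 2.1 − 4.6 + 3.0 + 0.2 − 3.8 − 0.2)/10 = -0.0100
Numerator Σ_{t=1}^{7}(x_t−x̄)(x_{t+3}−x̄) = 58.5987
Denominator Σ(x_t−x̄)² = 92.1890
r_3 = 58.5987 / 92.1890 = 0.636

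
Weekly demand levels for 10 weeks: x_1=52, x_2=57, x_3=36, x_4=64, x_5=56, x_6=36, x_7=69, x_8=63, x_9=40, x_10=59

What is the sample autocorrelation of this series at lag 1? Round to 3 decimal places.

-0.464

Mean x̄ = (52 + 57 + 36 + 64 + 56 + 36 + 69 + 63 + 40 + 59)/10 = 53.2000
Numerator Σ_{t=1}^{9}(x_t−x̄)(x_{t+1}−x̄) = -596.4400
Denominator Σ(x_t−x̄)² = 1285.6000
r_1 = -596.4400 / 1285.6000 = -0.464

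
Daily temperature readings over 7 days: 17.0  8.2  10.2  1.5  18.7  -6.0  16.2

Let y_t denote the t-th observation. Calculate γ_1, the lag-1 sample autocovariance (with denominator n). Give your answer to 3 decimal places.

Mean ȳ = (17.0 + 8.2 + 10.2 + 1.5 + 18.7 − 6.0 + 16.2)/7 = 9.4000
Σ_{t=1}^{6}(y_t−ȳ)(y_{t+1}−ȳ) = -337.8100
γ_1 = -337.8100 / 7 = -48.259

-48.259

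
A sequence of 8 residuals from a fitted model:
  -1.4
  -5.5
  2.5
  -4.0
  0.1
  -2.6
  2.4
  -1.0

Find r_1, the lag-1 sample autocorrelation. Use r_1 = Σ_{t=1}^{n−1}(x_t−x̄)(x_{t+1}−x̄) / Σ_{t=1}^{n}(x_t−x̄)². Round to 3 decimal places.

-0.621

Mean x̄ = (-1.4 − 5.5 + 2.5 − 4.0 + 0.1 − 2.6 + 2.4 − 1.0)/8 = -1.1875
Deviations from mean: -0.2125, -4.3125, 3.6875, -2.8125, 1.2875, -1.4125, 3.5875, 0.1875
Σ(x_t−x̄)(x_{t+1}−x̄) = (0.9164) + (-15.9023) + (-10.3711) + (-3.6211) + (-1.8186) + (-5.0673) + (0.6727) = -35.1914
Denominator Σ(x_t−x̄)² = 56.7088
r_1 = -35.1914 / 56.7088 = -0.621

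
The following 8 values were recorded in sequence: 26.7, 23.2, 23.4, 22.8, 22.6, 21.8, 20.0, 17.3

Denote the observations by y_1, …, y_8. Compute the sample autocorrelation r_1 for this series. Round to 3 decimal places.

Mean ȳ = (26.7 + 23.2 + 23.4 + 22.8 + 22.6 + 21.8 + 20.0 + 17.3)/8 = 22.2250
Deviations from mean: 4.4750, 0.9750, 1.1750, 0.5750, 0.3750, -0.4250, -2.2250, -4.9250
Numerator Σ_{t=1}^{7}(y_t−ȳ)(y_{t+1}−ȳ) = 18.1444
Denominator Σ(y_t−ȳ)² = 52.2150
r_1 = 18.1444 / 52.2150 = 0.347

0.347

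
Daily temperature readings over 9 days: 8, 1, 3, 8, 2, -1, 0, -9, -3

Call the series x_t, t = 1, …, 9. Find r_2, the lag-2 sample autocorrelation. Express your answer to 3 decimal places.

Mean x̄ = (8 + 1 + 3 + 8 + 2 − 1 + 0 − 9 − 3)/9 = 1.0000
Numerator Σ_{t=1}^{7}(x_t−x̄)(x_{t+2}−x̄) = 25.0000
Denominator Σ(x_t−x̄)² = 224.0000
r_2 = 25.0000 / 224.0000 = 0.112

0.112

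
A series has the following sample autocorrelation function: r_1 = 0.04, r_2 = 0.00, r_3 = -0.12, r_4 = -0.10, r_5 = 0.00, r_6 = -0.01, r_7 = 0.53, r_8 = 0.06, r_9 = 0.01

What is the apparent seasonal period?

The largest autocorrelation is r_7 = 0.53; the remaining lags stay at or below 0.06.
The dominant spike at lag 7 indicates a seasonal period of 7.

7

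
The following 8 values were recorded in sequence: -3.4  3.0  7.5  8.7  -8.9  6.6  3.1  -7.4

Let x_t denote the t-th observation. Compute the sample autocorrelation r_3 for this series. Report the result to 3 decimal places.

Mean x̄ = (-3.4 + 3.0 + 7.5 + 8.7 − 8.9 + 6.6 + 3.1 − 7.4)/8 = 1.1500
Deviations from mean: -4.5500, 1.8500, 6.3500, 7.5500, -10.0500, 5.4500, 1.9500, -8.5500
Numerator Σ_{t=1}^{5}(x_t−x̄)(x_{t+3}−x̄) = 82.3125
Denominator Σ(x_t−x̄)² = 329.0600
r_3 = 82.3125 / 329.0600 = 0.250

0.250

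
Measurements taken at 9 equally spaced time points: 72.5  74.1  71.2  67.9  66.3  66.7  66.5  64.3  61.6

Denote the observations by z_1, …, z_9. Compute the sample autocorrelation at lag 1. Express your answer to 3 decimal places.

Mean z̄ = (72.5 + 74.1 + 71.2 + 67.9 + 66.3 + 66.7 + 66.5 + 64.3 + 61.6)/9 = 67.9000
Numerator Σ_{t=1}^{8}(z_t−z̄)(z_{t+1}−z̄) = 80.3000
Denominator Σ(z_t−z̄)² = 129.1000
r_1 = 80.3000 / 129.1000 = 0.622

0.622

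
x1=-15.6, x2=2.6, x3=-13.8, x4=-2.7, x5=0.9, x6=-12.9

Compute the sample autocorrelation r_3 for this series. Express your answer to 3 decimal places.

Mean x̄ = (-15.6 + 2.6 − 13.8 − 2.7 + 0.9 − 12.9)/6 = -6.9167
Deviations from mean: -8.6833, 9.5167, -6.8833, 4.2167, 7.8167, -5.9833
Σ(x_t−x̄)(x_{t+3}−x̄) = (-36.6147) + (74.3886) + (41.1853) = 78.9592
Denominator Σ(x_t−x̄)² = 328.0283
r_3 = 78.9592 / 328.0283 = 0.241

0.241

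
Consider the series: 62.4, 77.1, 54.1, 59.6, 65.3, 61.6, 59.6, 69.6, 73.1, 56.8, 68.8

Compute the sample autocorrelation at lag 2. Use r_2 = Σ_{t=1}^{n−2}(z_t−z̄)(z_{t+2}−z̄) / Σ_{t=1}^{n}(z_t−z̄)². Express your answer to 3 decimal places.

-0.194

Mean z̄ = (62.4 + 77.1 + 54.1 + 59.6 + 65.3 + 61.6 + 59.6 + 69.6 + 73.1 + 56.8 + 68.8)/11 = 64.3636
Numerator Σ_{t=1}^{9}(z_t−z̄)(z_{t+2}−z̄) = -98.3599
Denominator Σ(z_t−z̄)² = 505.9455
r_2 = -98.3599 / 505.9455 = -0.194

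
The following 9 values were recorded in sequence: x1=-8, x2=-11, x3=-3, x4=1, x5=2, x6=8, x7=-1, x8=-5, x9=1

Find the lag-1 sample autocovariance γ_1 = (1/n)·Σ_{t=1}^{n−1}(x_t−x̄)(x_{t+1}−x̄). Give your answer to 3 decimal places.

12.093

Mean x̄ = (-8 − 11 − 3 + 1 + 2 + 8 − 1 − 5 + 1)/9 = -1.7778
Σ_{t=1}^{8}(x_t−x̄)(x_{t+1}−x̄) = 108.8395
γ_1 = 108.8395 / 9 = 12.093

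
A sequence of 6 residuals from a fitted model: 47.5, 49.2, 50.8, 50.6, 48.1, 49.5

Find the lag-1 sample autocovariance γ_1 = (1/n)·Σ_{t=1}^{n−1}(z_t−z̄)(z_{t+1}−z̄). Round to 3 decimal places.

0.034

Mean z̄ = (47.5 + 49.2 + 50.8 + 50.6 + 48.1 + 49.5)/6 = 49.2833
Deviations: -1.7833, -0.0833, 1.5167, 1.3167, -1.1833, 0.2167
Σ_{t=1}^{5}(z_t−z̄)(z_{t+1}−z̄) = 0.2047
γ_1 = 0.2047 / 6 = 0.034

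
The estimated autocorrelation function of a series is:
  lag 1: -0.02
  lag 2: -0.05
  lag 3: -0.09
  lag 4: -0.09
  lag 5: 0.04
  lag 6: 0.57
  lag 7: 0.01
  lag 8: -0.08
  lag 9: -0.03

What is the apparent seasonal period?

6

The largest autocorrelation is r_6 = 0.57; the remaining lags stay at or below 0.04.
The dominant spike at lag 6 indicates a seasonal period of 6.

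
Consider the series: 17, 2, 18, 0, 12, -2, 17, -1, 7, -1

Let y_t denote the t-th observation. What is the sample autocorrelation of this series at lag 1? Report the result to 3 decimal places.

-0.687

Mean ȳ = (17 + 2 + 18 + 0 + 12 − 2 + 17 − 1 + 7 − 1)/10 = 6.9000
Numerator Σ_{t=1}^{9}(y_t−ȳ)(y_{t+1}−ȳ) = -432.3100
Denominator Σ(y_t−ȳ)² = 628.9000
r_1 = -432.3100 / 628.9000 = -0.687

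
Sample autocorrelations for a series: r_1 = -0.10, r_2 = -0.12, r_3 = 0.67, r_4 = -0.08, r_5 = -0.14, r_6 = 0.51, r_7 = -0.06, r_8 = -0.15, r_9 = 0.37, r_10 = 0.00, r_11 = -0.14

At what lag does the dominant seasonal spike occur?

3

The largest autocorrelation is r_3 = 0.67, with weaker echoes at lags 6 (0.51) and 9 (0.37); the remaining lags stay at or below 0.00.
The dominant spike at lag 3 indicates a seasonal period of 3.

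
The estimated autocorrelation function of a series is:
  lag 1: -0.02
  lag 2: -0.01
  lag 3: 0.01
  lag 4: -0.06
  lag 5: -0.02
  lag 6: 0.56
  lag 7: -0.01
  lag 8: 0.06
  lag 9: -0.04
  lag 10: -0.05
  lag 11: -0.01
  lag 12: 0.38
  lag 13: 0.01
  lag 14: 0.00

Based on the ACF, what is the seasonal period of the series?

The largest autocorrelation is r_6 = 0.56, with a weaker echo at lag 12 (0.38); the remaining lags stay at or below 0.06.
The dominant spike at lag 6 indicates a seasonal period of 6.

6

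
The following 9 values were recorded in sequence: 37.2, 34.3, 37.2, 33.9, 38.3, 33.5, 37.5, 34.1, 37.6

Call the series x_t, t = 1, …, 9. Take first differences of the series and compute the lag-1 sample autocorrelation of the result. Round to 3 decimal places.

First differences Δx: -2.9, 2.9, -3.3, 4.4, -4.8, 4.0, -3.4, 3.5
Mean of differences = 0.0500
Numerator Σ(Δx_t−Δx̄)(Δx_{t+1}−Δx̄) = -98.3125
Denominator Σ(Δx_t−Δx̄)² = 109.9000
r_1(Δx) = -98.3125 / 109.9000 = -0.895

-0.895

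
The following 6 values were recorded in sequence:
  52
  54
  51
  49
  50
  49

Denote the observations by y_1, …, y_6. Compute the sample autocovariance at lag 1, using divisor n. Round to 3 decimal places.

1.162

Mean ȳ = (52 + 54 + 51 + 49 + 50 + 49)/6 = 50.8333
Σ_{t=1}^{5}(y_t−ȳ)(y_{t+1}−ȳ) = 6.9722
γ_1 = 6.9722 / 6 = 1.162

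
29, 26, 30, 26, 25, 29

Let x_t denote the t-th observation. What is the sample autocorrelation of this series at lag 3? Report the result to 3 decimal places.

0.244

Mean x̄ = (29 + 26 + 30 + 26 + 25 + 29)/6 = 27.5000
Deviations from mean: 1.5000, -1.5000, 2.5000, -1.5000, -2.5000, 1.5000
Numerator Σ_{t=1}^{3}(x_t−x̄)(x_{t+3}−x̄) = 5.2500
Denominator Σ(x_t−x̄)² = 21.5000
r_3 = 5.2500 / 21.5000 = 0.244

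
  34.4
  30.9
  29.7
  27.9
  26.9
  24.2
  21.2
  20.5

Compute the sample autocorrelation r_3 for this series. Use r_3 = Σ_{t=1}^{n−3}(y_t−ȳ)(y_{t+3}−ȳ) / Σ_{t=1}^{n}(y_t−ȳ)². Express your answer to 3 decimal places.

Mean ȳ = (34.4 + 30.9 + 29.7 + 27.9 + 26.9 + 24.2 + 21.2 + 20.5)/8 = 26.9625
Deviations from mean: 7.4375, 3.9375, 2.7375, 0.9375, -0.0625, -2.7625, -5.7625, -6.4625
Numerator Σ_{t=1}^{5}(y_t−ȳ)(y_{t+3}−ȳ) = -5.8342
Denominator Σ(y_t−ȳ)² = 161.7988
r_3 = -5.8342 / 161.7988 = -0.036

-0.036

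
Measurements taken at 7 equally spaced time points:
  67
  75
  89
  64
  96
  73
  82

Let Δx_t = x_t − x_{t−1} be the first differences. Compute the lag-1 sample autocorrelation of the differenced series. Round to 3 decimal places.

-0.799

First differences Δx: 8, 14, -25, 32, -23, 9
Mean of differences = 2.5000
Numerator Σ(Δx_t−Δx̄)(Δx_{t+1}−Δx̄) = -1982.2500
Denominator Σ(Δx_t−Δx̄)² = 2481.5000
r_1(Δx) = -1982.2500 / 2481.5000 = -0.799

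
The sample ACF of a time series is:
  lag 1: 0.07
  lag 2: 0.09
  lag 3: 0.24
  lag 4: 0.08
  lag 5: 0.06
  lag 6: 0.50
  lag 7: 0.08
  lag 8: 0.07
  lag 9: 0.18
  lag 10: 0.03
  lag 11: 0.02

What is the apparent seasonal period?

The largest autocorrelation is r_6 = 0.50; the remaining lags stay at or below 0.24.
The dominant spike at lag 6 indicates a seasonal period of 6.

6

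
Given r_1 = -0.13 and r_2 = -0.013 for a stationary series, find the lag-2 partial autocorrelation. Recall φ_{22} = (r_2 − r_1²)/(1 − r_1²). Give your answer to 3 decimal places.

-0.030

φ_{22} = (r_2 − r_1²) / (1 − r_1²)
r_1² = (-0.13)² = 0.0169
Numerator = -0.013 − 0.0169 = -0.0299; denominator = 1 − 0.0169 = 0.9831
φ_{22} = -0.0299 / 0.9831 = -0.030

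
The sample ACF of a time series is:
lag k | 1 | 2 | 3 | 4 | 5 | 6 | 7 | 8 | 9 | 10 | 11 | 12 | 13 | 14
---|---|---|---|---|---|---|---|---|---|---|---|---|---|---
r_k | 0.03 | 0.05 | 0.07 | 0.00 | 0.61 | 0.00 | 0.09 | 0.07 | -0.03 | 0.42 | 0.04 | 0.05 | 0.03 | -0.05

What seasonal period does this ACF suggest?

5

The largest autocorrelation is r_5 = 0.61, with a weaker echo at lag 10 (0.42); the remaining lags stay at or below 0.09.
The dominant spike at lag 5 indicates a seasonal period of 5.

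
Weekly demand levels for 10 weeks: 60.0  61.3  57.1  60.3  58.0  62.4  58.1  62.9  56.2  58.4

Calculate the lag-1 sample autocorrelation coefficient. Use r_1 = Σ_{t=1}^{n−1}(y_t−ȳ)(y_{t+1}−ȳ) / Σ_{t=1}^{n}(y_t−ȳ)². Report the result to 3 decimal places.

Mean ȳ = (60.0 + 61.3 + 57.1 + 60.3 + 58.0 + 62.4 + 58.1 + 62.9 + 56.2 + 58.4)/10 = 59.4700
Numerator Σ_{t=1}^{9}(y_t−ȳ)(y_{t+1}−ȳ) = -27.2919
Denominator Σ(y_t−ȳ)² = 46.1610
r_1 = -27.2919 / 46.1610 = -0.591

-0.591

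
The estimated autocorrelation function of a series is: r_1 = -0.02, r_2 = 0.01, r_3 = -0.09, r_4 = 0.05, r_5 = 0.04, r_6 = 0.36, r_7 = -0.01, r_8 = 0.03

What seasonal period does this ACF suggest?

The largest autocorrelation is r_6 = 0.36; the remaining lags stay at or below 0.05.
The dominant spike at lag 6 indicates a seasonal period of 6.

6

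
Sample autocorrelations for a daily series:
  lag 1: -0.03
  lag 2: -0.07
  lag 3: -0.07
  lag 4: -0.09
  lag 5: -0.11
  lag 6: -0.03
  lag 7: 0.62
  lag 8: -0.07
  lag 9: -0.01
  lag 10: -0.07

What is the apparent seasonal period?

7

The largest autocorrelation is r_7 = 0.62; the remaining lags stay at or below -0.01.
The dominant spike at lag 7 indicates a seasonal period of 7.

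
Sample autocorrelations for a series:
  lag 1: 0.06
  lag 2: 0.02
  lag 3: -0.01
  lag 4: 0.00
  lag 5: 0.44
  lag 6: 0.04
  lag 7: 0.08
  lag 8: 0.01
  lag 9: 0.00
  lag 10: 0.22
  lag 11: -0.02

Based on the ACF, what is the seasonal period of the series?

The largest autocorrelation is r_5 = 0.44, with a weaker echo at lag 10 (0.22); the remaining lags stay at or below 0.08.
The dominant spike at lag 5 indicates a seasonal period of 5.

5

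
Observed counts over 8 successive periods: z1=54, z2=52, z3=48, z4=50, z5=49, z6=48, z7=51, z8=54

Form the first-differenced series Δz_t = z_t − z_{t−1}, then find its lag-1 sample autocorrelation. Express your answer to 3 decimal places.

First differences Δz: -2, -4, 2, -1, -1, 3, 3
Mean of differences = 0.0000
Numerator Σ(Δz_t−Δz̄)(Δz_{t+1}−Δz̄) = 5.0000
Denominator Σ(Δz_t−Δz̄)² = 44.0000
r_1(Δz) = 5.0000 / 44.0000 = 0.114

0.114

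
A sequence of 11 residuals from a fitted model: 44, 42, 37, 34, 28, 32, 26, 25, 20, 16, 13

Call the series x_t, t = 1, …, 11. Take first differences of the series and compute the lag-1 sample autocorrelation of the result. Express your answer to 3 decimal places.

First differences Δx: -2, -5, -3, -6, 4, -6, -1, -5, -4, -3
Mean of differences = -3.1000
Numerator Σ(Δx_t−Δx̄)(Δx_{t+1}−Δx̄) = -52.2100
Denominator Σ(Δx_t−Δx̄)² = 80.9000
r_1(Δx) = -52.2100 / 80.9000 = -0.645

-0.645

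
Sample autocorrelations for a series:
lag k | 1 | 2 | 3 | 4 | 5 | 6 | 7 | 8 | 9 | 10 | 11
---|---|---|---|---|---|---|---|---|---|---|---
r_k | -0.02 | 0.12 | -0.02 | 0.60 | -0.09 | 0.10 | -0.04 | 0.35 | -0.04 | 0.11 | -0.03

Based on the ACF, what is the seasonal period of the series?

4

The largest autocorrelation is r_4 = 0.60, with a weaker echo at lag 8 (0.35); the remaining lags stay at or below 0.12.
The dominant spike at lag 4 indicates a seasonal period of 4.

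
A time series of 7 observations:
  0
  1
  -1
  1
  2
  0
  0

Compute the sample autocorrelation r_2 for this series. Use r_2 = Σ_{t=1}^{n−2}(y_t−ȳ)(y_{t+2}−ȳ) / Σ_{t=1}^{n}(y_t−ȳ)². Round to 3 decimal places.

-0.389

Mean ȳ = (0 + 1 − 1 + 1 + 2 + 0 + 0)/7 = 0.4286
Deviations from mean: -0.4286, 0.5714, -1.4286, 0.5714, 1.5714, -0.4286, -0.4286
Numerator Σ_{t=1}^{5}(y_t−ȳ)(y_{t+2}−ȳ) = -2.2245
Denominator Σ(y_t−ȳ)² = 5.7143
r_2 = -2.2245 / 5.7143 = -0.389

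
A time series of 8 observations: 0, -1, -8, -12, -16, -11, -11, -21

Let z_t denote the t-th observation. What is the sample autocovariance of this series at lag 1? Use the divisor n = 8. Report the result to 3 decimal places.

Mean z̄ = (0 − 1 − 8 − 12 − 16 − 11 − 11 − 21)/8 = -10.0000
Deviations: 10.0000, 9.0000, 2.0000, -2.0000, -6.0000, -1.0000, -1.0000, -11.0000
Σ_{t=1}^{7}(z_t−z̄)(z_{t+1}−z̄) = 134.0000
γ_1 = 134.0000 / 8 = 16.750

16.750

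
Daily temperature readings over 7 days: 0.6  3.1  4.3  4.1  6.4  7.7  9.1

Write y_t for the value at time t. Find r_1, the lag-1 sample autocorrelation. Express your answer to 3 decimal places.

Mean ȳ = (0.6 + 3.1 + 4.3 + 4.1 + 6.4 + 7.7 + 9.1)/7 = 5.0429
Deviations from mean: -4.4429, -1.9429, -0.7429, -0.9429, 1.3571, 2.6571, 4.0571
Numerator Σ_{t=1}^{6}(y_t−ȳ)(y_{t+1}−ȳ) = 23.8824
Denominator Σ(y_t−ȳ)² = 50.3171
r_1 = 23.8824 / 50.3171 = 0.475

0.475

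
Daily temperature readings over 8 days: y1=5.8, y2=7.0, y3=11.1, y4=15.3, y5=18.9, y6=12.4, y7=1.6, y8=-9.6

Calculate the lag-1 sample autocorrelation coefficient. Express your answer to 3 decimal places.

Mean ȳ = (5.8 + 7.0 + 11.1 + 15.3 + 18.9 + 12.4 + 1.6 − 9.6)/8 = 7.8125
Σ(y_t−ȳ)(y_{t+1}−ȳ) = (1.6352) + (-2.6711) + (24.6152) + (83.0177) + (50.8639) + (-28.4998) + (108.1752) = 237.1361
Denominator Σ(y_t−ȳ)² = 557.3488
r_1 = 237.1361 / 557.3488 = 0.425

0.425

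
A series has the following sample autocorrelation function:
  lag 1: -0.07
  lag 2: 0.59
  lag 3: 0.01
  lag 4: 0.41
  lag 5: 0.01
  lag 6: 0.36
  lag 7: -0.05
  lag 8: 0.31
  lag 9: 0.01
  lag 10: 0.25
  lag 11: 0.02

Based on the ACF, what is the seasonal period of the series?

The largest autocorrelation is r_2 = 0.59, with weaker echoes at lags 4 (0.41), 6 (0.36), 8 (0.31) and 10 (0.25); the remaining lags stay at or below 0.02.
The dominant spike at lag 2 indicates a seasonal period of 2.

2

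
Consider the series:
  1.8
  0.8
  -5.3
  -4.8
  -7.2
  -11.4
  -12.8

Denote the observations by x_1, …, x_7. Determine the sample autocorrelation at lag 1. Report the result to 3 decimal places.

0.538

Mean x̄ = (1.8 + 0.8 − 5.3 − 4.8 − 7.2 − 11.4 − 12.8)/7 = -5.5571
Deviations from mean: 7.3571, 6.3571, 0.2571, 0.7571, -1.6429, -5.8429, -7.2429
Numerator Σ_{t=1}^{6}(x_t−x̄)(x_{t+1}−x̄) = 99.2739
Denominator Σ(x_t−x̄)² = 184.4771
r_1 = 99.2739 / 184.4771 = 0.538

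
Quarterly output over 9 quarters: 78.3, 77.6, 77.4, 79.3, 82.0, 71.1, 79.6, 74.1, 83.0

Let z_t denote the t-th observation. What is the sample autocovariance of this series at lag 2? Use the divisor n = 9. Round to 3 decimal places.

3.251

Mean z̄ = (78.3 + 77.6 + 77.4 + 79.3 + 82.0 + 71.1 + 79.6 + 74.1 + 83.0)/9 = 78.0444
Σ_{t=1}^{7}(z_t−z̄)(z_{t+2}−z̄) = 29.2627
γ_2 = 29.2627 / 9 = 3.251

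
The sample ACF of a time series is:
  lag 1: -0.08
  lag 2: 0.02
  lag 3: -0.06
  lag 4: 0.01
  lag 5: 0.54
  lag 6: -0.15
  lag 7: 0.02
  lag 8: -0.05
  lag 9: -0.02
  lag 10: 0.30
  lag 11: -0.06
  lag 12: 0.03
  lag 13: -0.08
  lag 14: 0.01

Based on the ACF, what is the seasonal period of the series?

5

The largest autocorrelation is r_5 = 0.54, with a weaker echo at lag 10 (0.30); the remaining lags stay at or below 0.03.
The dominant spike at lag 5 indicates a seasonal period of 5.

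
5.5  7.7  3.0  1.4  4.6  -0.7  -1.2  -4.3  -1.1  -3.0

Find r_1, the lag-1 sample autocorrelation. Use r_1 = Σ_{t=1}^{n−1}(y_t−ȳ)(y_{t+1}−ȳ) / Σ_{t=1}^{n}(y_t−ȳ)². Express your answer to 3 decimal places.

Mean ȳ = (5.5 + 7.7 + 3.0 + 1.4 + 4.6 − 0.7 − 1.2 − 4.3 − 1.1 − 3.0)/10 = 1.1900
Numerator Σ_{t=1}^{9}(y_t−ȳ)(y_{t+1}−ȳ) = 74.2979
Denominator Σ(y_t−ȳ)² = 138.1290
r_1 = 74.2979 / 138.1290 = 0.538

0.538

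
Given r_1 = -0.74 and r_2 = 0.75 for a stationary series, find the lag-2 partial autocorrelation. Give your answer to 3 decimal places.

0.447

φ_{22} = (r_2 − r_1²) / (1 − r_1²)
r_1² = (-0.74)² = 0.5476
Numerator = 0.75 − 0.5476 = 0.2024; denominator = 1 − 0.5476 = 0.4524
φ_{22} = 0.2024 / 0.4524 = 0.447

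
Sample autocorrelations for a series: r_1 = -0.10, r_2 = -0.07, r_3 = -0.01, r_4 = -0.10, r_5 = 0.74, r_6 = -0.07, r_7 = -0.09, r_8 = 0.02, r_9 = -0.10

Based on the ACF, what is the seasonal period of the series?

The largest autocorrelation is r_5 = 0.74; the remaining lags stay at or below 0.02.
The dominant spike at lag 5 indicates a seasonal period of 5.

5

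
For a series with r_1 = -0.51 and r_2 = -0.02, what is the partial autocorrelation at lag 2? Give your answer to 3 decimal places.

-0.379

φ_{22} = (r_2 − r_1²) / (1 − r_1²)
r_1² = (-0.51)² = 0.2601
Numerator = -0.02 − 0.2601 = -0.2801; denominator = 1 − 0.2601 = 0.7399
φ_{22} = -0.2801 / 0.7399 = -0.379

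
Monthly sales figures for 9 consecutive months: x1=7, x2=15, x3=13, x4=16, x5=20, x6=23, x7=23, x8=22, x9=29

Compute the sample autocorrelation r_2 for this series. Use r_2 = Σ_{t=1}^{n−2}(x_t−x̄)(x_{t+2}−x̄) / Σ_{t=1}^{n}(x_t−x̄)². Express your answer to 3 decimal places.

0.352

Mean x̄ = (7 + 15 + 13 + 16 + 20 + 23 + 23 + 22 + 29)/9 = 18.6667
Numerator Σ_{t=1}^{7}(x_t−x̄)(x_{t+2}−x̄) = 121.7778
Denominator Σ(x_t−x̄)² = 346.0000
r_2 = 121.7778 / 346.0000 = 0.352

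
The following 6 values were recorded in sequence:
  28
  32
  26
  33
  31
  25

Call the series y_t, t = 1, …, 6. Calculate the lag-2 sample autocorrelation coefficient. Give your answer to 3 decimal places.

-0.132

Mean ȳ = (28 + 32 + 26 + 33 + 31 + 25)/6 = 29.1667
Deviations from mean: -1.1667, 2.8333, -3.1667, 3.8333, 1.8333, -4.1667
Σ(y_t−ȳ)(y_{t+2}−ȳ) = (3.6944) + (10.8611) + (-5.8056) + (-15.9722) = -7.2222
Denominator Σ(y_t−ȳ)² = 54.8333
r_2 = -7.2222 / 54.8333 = -0.132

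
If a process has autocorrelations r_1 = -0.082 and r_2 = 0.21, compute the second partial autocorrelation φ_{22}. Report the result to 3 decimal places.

0.205

φ_{22} = (r_2 − r_1²) / (1 − r_1²)
r_1² = (-0.082)² = 0.006724
Numerator = 0.21 − 0.0067 = 0.2033; denominator = 1 − 0.0067 = 0.9933
φ_{22} = 0.2033 / 0.9933 = 0.205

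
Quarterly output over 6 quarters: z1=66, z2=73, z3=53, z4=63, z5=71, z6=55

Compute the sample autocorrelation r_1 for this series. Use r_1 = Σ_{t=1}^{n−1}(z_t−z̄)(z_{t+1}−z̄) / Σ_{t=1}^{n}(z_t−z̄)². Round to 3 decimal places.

Mean z̄ = (66 + 73 + 53 + 63 + 71 + 55)/6 = 63.5000
Deviations from mean: 2.5000, 9.5000, -10.5000, -0.5000, 7.5000, -8.5000
Numerator Σ_{t=1}^{5}(z_t−z̄)(z_{t+1}−z̄) = -138.2500
Denominator Σ(z_t−z̄)² = 335.5000
r_1 = -138.2500 / 335.5000 = -0.412

-0.412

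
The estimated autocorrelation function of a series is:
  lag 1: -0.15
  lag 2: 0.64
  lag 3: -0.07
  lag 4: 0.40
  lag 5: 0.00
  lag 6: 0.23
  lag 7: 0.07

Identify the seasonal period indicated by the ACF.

The largest autocorrelation is r_2 = 0.64, with weaker echoes at lags 4 (0.40) and 6 (0.23); the remaining lags stay at or below 0.07.
The dominant spike at lag 2 indicates a seasonal period of 2.

2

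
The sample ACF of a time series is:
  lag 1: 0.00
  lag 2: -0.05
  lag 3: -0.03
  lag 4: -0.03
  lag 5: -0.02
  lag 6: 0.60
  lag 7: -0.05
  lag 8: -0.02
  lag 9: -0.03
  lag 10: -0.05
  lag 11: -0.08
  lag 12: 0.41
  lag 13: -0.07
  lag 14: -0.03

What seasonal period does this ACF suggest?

6

The largest autocorrelation is r_6 = 0.60, with a weaker echo at lag 12 (0.41); the remaining lags stay at or below 0.00.
The dominant spike at lag 6 indicates a seasonal period of 6.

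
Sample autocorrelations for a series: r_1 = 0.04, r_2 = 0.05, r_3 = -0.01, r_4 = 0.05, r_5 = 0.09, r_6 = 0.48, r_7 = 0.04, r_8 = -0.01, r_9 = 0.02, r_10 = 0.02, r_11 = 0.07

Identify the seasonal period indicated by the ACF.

6

The largest autocorrelation is r_6 = 0.48; the remaining lags stay at or below 0.09.
The dominant spike at lag 6 indicates a seasonal period of 6.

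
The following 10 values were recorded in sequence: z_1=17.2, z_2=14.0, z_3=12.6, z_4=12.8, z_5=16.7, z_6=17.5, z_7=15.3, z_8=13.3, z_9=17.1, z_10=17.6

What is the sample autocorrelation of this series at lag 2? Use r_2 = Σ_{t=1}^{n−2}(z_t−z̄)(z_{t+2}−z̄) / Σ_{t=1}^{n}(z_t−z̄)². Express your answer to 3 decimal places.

Mean z̄ = (17.2 + 14.0 + 12.6 + 12.8 + 16.7 + 17.5 + 15.3 + 13.3 + 17.1 + 17.6)/10 = 15.4100
Numerator Σ_{t=1}^{8}(z_t−z̄)(z_{t+2}−z̄) = -19.7882
Denominator Σ(z_t−z̄)² = 38.0490
r_2 = -19.7882 / 38.0490 = -0.520

-0.520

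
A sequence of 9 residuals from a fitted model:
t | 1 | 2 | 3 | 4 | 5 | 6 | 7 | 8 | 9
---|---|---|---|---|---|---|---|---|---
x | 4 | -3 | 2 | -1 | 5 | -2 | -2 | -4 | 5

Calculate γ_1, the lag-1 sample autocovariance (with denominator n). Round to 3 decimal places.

Mean x̄ = (4 − 3 + 2 − 1 + 5 − 2 − 2 − 4 + 5)/9 = 0.4444
Σ_{t=1}^{8}(x_t−x̄)(x_{t+1}−x̄) = -40.9753
γ_1 = -40.9753 / 9 = -4.553

-4.553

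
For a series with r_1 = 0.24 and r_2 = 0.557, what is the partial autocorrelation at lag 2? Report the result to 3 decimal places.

φ_{22} = (r_2 − r_1²) / (1 − r_1²)
r_1² = (0.24)² = 0.0576
Numerator = 0.557 − 0.0576 = 0.4994; denominator = 1 − 0.0576 = 0.9424
φ_{22} = 0.4994 / 0.9424 = 0.530

0.530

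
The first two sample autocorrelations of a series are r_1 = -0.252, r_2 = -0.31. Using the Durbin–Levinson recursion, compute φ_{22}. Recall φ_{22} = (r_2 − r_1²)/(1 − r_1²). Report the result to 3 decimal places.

φ_{22} = (r_2 − r_1²) / (1 − r_1²)
r_1² = (-0.252)² = 0.063504
Numerator = -0.31 − 0.0635 = -0.3735; denominator = 1 − 0.0635 = 0.9365
φ_{22} = -0.3735 / 0.9365 = -0.399

-0.399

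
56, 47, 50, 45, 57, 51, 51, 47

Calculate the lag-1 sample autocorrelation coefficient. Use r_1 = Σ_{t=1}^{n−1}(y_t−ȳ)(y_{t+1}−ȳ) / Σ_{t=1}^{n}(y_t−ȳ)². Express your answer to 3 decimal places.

Mean ȳ = (56 + 47 + 50 + 45 + 57 + 51 + 51 + 47)/8 = 50.5000
Deviations from mean: 5.5000, -3.5000, -0.5000, -5.5000, 6.5000, 0.5000, 0.5000, -3.5000
Numerator Σ_{t=1}^{7}(y_t−ȳ)(y_{t+1}−ȳ) = -48.7500
Denominator Σ(y_t−ȳ)² = 128.0000
r_1 = -48.7500 / 128.0000 = -0.381

-0.381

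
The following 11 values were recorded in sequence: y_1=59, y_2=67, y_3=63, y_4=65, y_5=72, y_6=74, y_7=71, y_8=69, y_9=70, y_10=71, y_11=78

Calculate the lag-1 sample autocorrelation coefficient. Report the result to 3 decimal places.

0.318

Mean ȳ = (59 + 67 + 63 + 65 + 72 + 74 + 71 + 69 + 70 + 71 + 78)/11 = 69.0000
Numerator Σ_{t=1}^{10}(y_t−ȳ)(y_{t+1}−ȳ) = 89.0000
Denominator Σ(y_t−ȳ)² = 280.0000
r_1 = 89.0000 / 280.0000 = 0.318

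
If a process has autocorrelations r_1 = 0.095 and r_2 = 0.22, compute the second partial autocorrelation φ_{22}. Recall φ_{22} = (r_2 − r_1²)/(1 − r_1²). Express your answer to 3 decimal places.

φ_{22} = (r_2 − r_1²) / (1 − r_1²)
r_1² = (0.095)² = 0.009025
Numerator = 0.22 − 0.0090 = 0.2110; denominator = 1 − 0.0090 = 0.9910
φ_{22} = 0.2110 / 0.9910 = 0.213

0.213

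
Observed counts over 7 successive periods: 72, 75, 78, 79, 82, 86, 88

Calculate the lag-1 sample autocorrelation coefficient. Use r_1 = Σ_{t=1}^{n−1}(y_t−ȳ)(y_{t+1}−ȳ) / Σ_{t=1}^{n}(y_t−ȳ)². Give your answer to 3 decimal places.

0.556

Mean ȳ = (72 + 75 + 78 + 79 + 82 + 86 + 88)/7 = 80.0000
Deviations from mean: -8.0000, -5.0000, -2.0000, -1.0000, 2.0000, 6.0000, 8.0000
Σ(y_t−ȳ)(y_{t+1}−ȳ) = (40.0000) + (10.0000) + (2.0000) + (-2.0000) + (12.0000) + (48.0000) = 110.0000
Denominator Σ(y_t−ȳ)² = 198.0000
r_1 = 110.0000 / 198.0000 = 0.556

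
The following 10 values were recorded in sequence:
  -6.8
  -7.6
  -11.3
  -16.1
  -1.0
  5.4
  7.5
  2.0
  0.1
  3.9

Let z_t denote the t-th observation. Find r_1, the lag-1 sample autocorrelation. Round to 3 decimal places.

0.612

Mean z̄ = (-6.8 − 7.6 − 11.3 − 16.1 − 1.0 + 5.4 + 7.5 + 2.0 + 0.1 + 3.9)/10 = -2.3900
Numerator Σ_{t=1}^{9}(z_t−z̄)(z_{t+1}−z̄) = 330.3779
Denominator Σ(z_t−z̄)² = 539.4090
r_1 = 330.3779 / 539.4090 = 0.612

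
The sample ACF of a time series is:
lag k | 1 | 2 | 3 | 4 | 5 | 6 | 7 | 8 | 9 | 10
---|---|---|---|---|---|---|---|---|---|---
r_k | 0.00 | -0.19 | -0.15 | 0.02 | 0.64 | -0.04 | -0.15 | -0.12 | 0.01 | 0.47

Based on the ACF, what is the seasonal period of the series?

5

The largest autocorrelation is r_5 = 0.64, with a weaker echo at lag 10 (0.47); the remaining lags stay at or below 0.02.
The dominant spike at lag 5 indicates a seasonal period of 5.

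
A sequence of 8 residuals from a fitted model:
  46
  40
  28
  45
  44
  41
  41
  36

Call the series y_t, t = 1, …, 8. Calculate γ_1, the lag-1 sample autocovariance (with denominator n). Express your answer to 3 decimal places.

-4.861

Mean ȳ = (46 + 40 + 28 + 45 + 44 + 41 + 41 + 36)/8 = 40.1250
Σ_{t=1}^{7}(y_t−ȳ)(y_{t+1}−ȳ) = -38.8906
γ_1 = -38.8906 / 8 = -4.861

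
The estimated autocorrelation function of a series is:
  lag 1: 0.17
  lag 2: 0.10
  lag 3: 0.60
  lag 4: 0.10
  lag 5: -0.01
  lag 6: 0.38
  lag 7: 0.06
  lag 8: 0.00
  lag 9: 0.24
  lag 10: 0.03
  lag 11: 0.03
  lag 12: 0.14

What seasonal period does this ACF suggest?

The largest autocorrelation is r_3 = 0.60, with weaker echoes at lags 6 (0.38) and 9 (0.24); the remaining lags stay at or below 0.17.
The dominant spike at lag 3 indicates a seasonal period of 3.

3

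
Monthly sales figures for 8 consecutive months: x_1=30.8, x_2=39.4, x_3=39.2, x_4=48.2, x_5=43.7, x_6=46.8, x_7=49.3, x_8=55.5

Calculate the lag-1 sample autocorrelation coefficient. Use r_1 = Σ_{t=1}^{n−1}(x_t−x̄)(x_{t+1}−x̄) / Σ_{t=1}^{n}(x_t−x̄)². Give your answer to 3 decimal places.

Mean x̄ = (30.8 + 39.4 + 39.2 + 48.2 + 43.7 + 46.8 + 49.3 + 55.5)/8 = 44.1125
Deviations from mean: -13.3125, -4.7125, -4.9125, 4.0875, -0.4125, 2.6875, 5.1875, 11.3875
Σ(x_t−x̄)(x_{t+1}−x̄) = (62.7352) + (23.1502) + (-20.0798) + (-1.6861) + (-1.1086) + (13.9414) + (59.0727) = 136.0248
Denominator Σ(x_t−x̄)² = 404.2488
r_1 = 136.0248 / 404.2488 = 0.336

0.336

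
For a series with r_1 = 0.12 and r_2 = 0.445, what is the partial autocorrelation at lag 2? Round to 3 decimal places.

0.437

φ_{22} = (r_2 − r_1²) / (1 − r_1²)
r_1² = (0.12)² = 0.0144
Numerator = 0.445 − 0.0144 = 0.4306; denominator = 1 − 0.0144 = 0.9856
φ_{22} = 0.4306 / 0.9856 = 0.437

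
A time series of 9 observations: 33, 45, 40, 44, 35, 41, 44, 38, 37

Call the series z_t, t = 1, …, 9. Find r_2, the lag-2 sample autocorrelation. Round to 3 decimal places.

Mean z̄ = (33 + 45 + 40 + 44 + 35 + 41 + 44 + 38 + 37)/9 = 39.6667
Σ(z_t−z̄)(z_{t+2}−z̄) = (-2.2222) + (23.1111) + (-1.5556) + (5.7778) + (-20.2222) + (-2.2222) + (-11.5556) = -8.8889
Denominator Σ(z_t−z̄)² = 144.0000
r_2 = -8.8889 / 144.0000 = -0.062

-0.062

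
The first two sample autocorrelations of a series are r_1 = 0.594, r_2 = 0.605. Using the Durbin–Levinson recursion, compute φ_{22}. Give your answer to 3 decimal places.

φ_{22} = (r_2 − r_1²) / (1 − r_1²)
r_1² = (0.594)² = 0.352836
Numerator = 0.605 − 0.3528 = 0.2522; denominator = 1 − 0.3528 = 0.6472
φ_{22} = 0.2522 / 0.6472 = 0.390

0.390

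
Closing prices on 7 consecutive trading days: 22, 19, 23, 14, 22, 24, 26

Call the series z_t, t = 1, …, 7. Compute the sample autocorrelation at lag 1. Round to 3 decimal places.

Mean z̄ = (22 + 19 + 23 + 14 + 22 + 24 + 26)/7 = 21.4286
Deviations from mean: 0.5714, -2.4286, 1.5714, -7.4286, 0.5714, 2.5714, 4.5714
Numerator Σ_{t=1}^{6}(z_t−z̄)(z_{t+1}−z̄) = -7.8980
Denominator Σ(z_t−z̄)² = 91.7143
r_1 = -7.8980 / 91.7143 = -0.086

-0.086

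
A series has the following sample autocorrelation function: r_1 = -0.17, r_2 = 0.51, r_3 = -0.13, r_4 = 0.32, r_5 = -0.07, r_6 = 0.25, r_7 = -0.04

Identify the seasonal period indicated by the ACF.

2

The largest autocorrelation is r_2 = 0.51, with weaker echoes at lags 4 (0.32) and 6 (0.25); the remaining lags stay at or below -0.04.
The dominant spike at lag 2 indicates a seasonal period of 2.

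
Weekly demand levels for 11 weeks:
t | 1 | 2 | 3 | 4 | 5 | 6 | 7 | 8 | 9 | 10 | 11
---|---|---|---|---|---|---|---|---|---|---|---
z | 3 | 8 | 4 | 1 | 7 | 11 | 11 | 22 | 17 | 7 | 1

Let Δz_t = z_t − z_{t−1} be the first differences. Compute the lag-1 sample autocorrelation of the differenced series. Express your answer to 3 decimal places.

0.138

First differences Δz: 5, -4, -3, 6, 4, 0, 11, -5, -10, -6
Mean of differences = -0.2000
Numerator Σ(Δz_t−Δz̄)(Δz_{t+1}−Δz̄) = 52.7600
Denominator Σ(Δz_t−Δz̄)² = 383.6000
r_1(Δz) = 52.7600 / 383.6000 = 0.138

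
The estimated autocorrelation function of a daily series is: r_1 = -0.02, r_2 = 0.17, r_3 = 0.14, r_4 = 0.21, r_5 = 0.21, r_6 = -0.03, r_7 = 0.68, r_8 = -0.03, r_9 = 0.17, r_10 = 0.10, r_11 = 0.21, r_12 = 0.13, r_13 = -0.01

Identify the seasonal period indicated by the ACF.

The largest autocorrelation is r_7 = 0.68; the remaining lags stay at or below 0.21.
The dominant spike at lag 7 indicates a seasonal period of 7.

7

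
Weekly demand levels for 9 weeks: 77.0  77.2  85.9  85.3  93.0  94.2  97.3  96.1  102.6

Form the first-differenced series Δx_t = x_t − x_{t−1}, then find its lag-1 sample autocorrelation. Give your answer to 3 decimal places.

First differences Δx: 0.2, 8.7, -0.6, 7.7, 1.2, 3.1, -1.2, 6.5
Mean of differences = 3.2000
Numerator Σ(Δx_t−Δx̄)(Δx_{t+1}−Δx̄) = -77.3800
Denominator Σ(Δx_t−Δx̄)² = 108.2000
r_1(Δx) = -77.3800 / 108.2000 = -0.715

-0.715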